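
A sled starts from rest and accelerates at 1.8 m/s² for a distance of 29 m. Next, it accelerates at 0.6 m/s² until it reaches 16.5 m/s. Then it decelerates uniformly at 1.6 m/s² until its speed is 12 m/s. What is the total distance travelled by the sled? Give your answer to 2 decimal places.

208.95 m

Phase 1 (accelerating): v₀ = 0 m/s, a = 1.8 m/s².
v² = v₀² + 2aΔx = 0² + 2·1.8·29 = 104 → v = 10.2 m/s
t = (v − v₀)/a = (10.2 − 0)/1.8 = 5.68 s

Phase 2 (accelerating): v₀ = 10.2 m/s, a = 0.6 m/s².
v = v₀ + at → t = (16.5 − 10.2) / 0.6 = 10.5 s
v² = v₀² + 2aΔx → Δx = (16.5² − 10.2²)/(2·0.6) = 140 m

Phase 3 (decelerating): v₀ = 16.5 m/s, a = -1.6 m/s².
v = v₀ + at → t = (12 − 16.5) / -1.6 = 2.81 s
v² = v₀² + 2aΔx → Δx = (12² − 16.5²)/(2·-1.6) = 40.1 m
Total distance = 29.0 + 140 + 40.1 = 209 m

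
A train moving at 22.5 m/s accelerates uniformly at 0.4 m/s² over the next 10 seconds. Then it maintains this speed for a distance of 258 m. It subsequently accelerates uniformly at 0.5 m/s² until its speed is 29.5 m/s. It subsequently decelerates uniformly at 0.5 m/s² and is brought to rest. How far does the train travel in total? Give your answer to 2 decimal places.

1541.25 m

Phase 1 (accelerating): v₀ = 22.5 m/s, a = 0.4 m/s².
v = v₀ + at = 22.5 + (0.4)(10) = 26.5 m/s
Δx = v₀t + ½at² = 22.5·10 + 0.5·0.4·10² = 245 m

Phase 2 (constant speed): v₀ = 26.5 m/s, a = 0 m/s².
Constant speed: t = d/v = 258/26.5 = 9.74 s

Phase 3 (accelerating): v₀ = 26.5 m/s, a = 0.5 m/s².
v = v₀ + at → t = (29.5 − 26.5) / 0.5 = 6.00 s
v² = v₀² + 2aΔx → Δx = (29.5² − 26.5²)/(2·0.5) = 168 m

Phase 4 (decelerating): v₀ = 29.5 m/s, a = -0.5 m/s².
v = v₀ + at → t = (0 − 29.5) / -0.5 = 59.0 s
v² = v₀² + 2aΔx → Δx = (0² − 29.5²)/(2·-0.5) = 870 m
Total distance = 245 + 258 + 168 + 870 = 1540 m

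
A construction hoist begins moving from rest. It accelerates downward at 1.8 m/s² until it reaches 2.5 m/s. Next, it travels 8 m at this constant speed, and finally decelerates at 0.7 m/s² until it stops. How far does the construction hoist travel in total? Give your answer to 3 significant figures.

14.2 m

Phase 1 (accelerating): v₀ = 0 m/s, a = 1.8 m/s².
v = v₀ + at → t = (2.5 − 0) / 1.8 = 1.39 s
v² = v₀² + 2aΔx → Δx = (2.5² − 0²)/(2·1.8) = 1.74 m

Phase 2 (constant speed): v₀ = 2.50 m/s, a = 0 m/s².
Constant speed: t = d/v = 8/2.50 = 3.20 s

Phase 3 (decelerating): v₀ = 2.50 m/s, a = -0.7 m/s².
v = v₀ + at → t = (0 − 2.50) / -0.7 = 3.57 s
v² = v₀² + 2aΔx → Δx = (0² − 2.50²)/(2·-0.7) = 4.46 m
Total distance = 1.74 + 8.00 + 4.46 = 14.2 m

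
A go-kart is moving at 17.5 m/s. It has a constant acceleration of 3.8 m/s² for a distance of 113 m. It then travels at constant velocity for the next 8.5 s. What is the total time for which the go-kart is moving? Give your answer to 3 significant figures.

12.9 s

Phase 1 (accelerating): v₀ = 17.5 m/s, a = 3.8 m/s².
v² = v₀² + 2aΔx = 17.5² + 2·3.8·113 = 1170 → v = 34.1 m/s
t = (v − v₀)/a = (34.1 − 17.5)/3.8 = 4.38 s

Phase 2 (constant speed): v₀ = 34.1 m/s, a = 0 m/s².
v = v₀ + at = 34.1 + (0)(8.5) = 34.1 m/s
Δx = v₀t + ½at² = 34.1·8.5 + 0.5·0·8.5² = 290 m
Total time = 4.38 + 8.50 = 12.9 s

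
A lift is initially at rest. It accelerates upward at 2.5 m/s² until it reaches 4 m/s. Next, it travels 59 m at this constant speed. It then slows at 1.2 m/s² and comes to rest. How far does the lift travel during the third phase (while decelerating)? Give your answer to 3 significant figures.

Phase 1 (accelerating): v₀ = 0 m/s, a = 2.5 m/s².
v = v₀ + at → t = (4 − 0) / 2.5 = 1.60 s
v² = v₀² + 2aΔx → Δx = (4² − 0²)/(2·2.5) = 3.20 m

Phase 2 (constant speed): v₀ = 4.00 m/s, a = 0 m/s².
Constant speed: t = d/v = 59/4.00 = 14.8 s

Phase 3 (decelerating): v₀ = 4.00 m/s, a = -1.2 m/s².
v = v₀ + at → t = (0 − 4.00) / -1.2 = 3.33 s
v² = v₀² + 2aΔx → Δx = (0² − 4.00²)/(2·-1.2) = 6.67 m
Distance in phase 3 = 6.67 m

6.67 m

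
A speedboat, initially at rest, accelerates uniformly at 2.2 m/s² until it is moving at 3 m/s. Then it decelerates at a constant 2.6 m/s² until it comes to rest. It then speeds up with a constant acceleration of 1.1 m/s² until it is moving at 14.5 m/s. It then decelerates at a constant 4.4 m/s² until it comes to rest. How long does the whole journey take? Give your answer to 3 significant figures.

19.0 s

Phase 1 (accelerating): v₀ = 0 m/s, a = 2.2 m/s².
v = v₀ + at → t = (3 − 0) / 2.2 = 1.36 s
v² = v₀² + 2aΔx → Δx = (3² − 0²)/(2·2.2) = 2.05 m

Phase 2 (decelerating): v₀ = 3.00 m/s, a = -2.6 m/s².
v = v₀ + at → t = (0 − 3.00) / -2.6 = 1.15 s
v² = v₀² + 2aΔx → Δx = (0² − 3.00²)/(2·-2.6) = 1.73 m

Phase 3 (accelerating): v₀ = 0 m/s, a = 1.1 m/s².
v = v₀ + at → t = (14.5 − 0) / 1.1 = 13.2 s
v² = v₀² + 2aΔx → Δx = (14.5² − 0²)/(2·1.1) = 95.6 m

Phase 4 (decelerating): v₀ = 14.5 m/s, a = -4.4 m/s².
v = v₀ + at → t = (0 − 14.5) / -4.4 = 3.30 s
v² = v₀² + 2aΔx → Δx = (0² − 14.5²)/(2·-4.4) = 23.9 m
Total time = 1.36 + 1.15 + 13.2 + 3.30 = 19.0 s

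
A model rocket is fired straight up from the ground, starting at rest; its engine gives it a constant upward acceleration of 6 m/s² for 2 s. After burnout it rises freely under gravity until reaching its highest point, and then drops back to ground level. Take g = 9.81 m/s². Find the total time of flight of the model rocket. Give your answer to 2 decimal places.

5.21 s

Phase 1 (powered ascent): v₀ = 0 m/s, a = 6 m/s².
v = v₀ + at = 0 + (6)(2) = 12.0 m/s
Δx = v₀t + ½at² = 0·2 + 0.5·6·2² = 12.0 m

Phase 2 (coasting upward): v₀ = 12.0 m/s, a = -9.81 m/s².
v = v₀ + at → t = (0 − 12.0) / -9.81 = 1.22 s
v² = v₀² + 2aΔx → Δx = (0² − 12.0²)/(2·-9.81) = 7.34 m

Phase 3 (free fall): v₀ = 0 m/s, a = -9.81 m/s².
Falls 19.3 m from rest: t = √(2·19.3/9.81) = 1.99 s; v = g·t = 19.5 m/s.
Total time = 2.00 + 1.22 + 1.99 = 5.21 s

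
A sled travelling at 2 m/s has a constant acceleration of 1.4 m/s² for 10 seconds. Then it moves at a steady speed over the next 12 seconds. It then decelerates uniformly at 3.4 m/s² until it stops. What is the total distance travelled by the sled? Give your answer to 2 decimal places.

319.65 m

Phase 1 (accelerating): v₀ = 2.00 m/s, a = 1.4 m/s².
v = v₀ + at = 2.00 + (1.4)(10) = 16.0 m/s
Δx = v₀t + ½at² = 2.00·10 + 0.5·1.4·10² = 90.0 m

Phase 2 (constant speed): v₀ = 16.0 m/s, a = 0 m/s².
v = v₀ + at = 16.0 + (0)(12) = 16.0 m/s
Δx = v₀t + ½at² = 16.0·12 + 0.5·0·12² = 192 m

Phase 3 (decelerating): v₀ = 16.0 m/s, a = -3.4 m/s².
v = v₀ + at → t = (0 − 16.0) / -3.4 = 4.71 s
v² = v₀² + 2aΔx → Δx = (0² − 16.0²)/(2·-3.4) = 37.6 m
Total distance = 90.0 + 192 + 37.6 = 320 m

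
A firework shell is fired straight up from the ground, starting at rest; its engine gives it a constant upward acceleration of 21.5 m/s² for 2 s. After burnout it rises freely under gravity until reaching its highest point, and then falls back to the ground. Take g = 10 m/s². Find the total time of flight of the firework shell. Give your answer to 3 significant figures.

11.5 s

Phase 1 (powered ascent): v₀ = 0 m/s, a = 21.5 m/s².
v = v₀ + at = 0 + (21.5)(2) = 43.0 m/s
Δx = v₀t + ½at² = 0·2 + 0.5·21.5·2² = 43.0 m

Phase 2 (coasting upward): v₀ = 43.0 m/s, a = -10 m/s².
v = v₀ + at → t = (0 − 43.0) / -10 = 4.30 s
v² = v₀² + 2aΔx → Δx = (0² − 43.0²)/(2·-10) = 92.5 m

Phase 3 (free fall): v₀ = 0 m/s, a = -10 m/s².
Falls 135 m from rest: t = √(2·135/10) = 5.20 s; v = g·t = 52.0 m/s.
Total time = 2.00 + 4.30 + 5.20 = 11.5 s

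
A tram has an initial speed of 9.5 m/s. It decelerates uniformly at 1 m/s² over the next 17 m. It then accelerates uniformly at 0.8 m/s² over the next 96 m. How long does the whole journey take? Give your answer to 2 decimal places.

Phase 1 (decelerating): v₀ = 9.50 m/s, a = -1 m/s².
v² = v₀² + 2aΔx = 9.50² + 2·-1·17 = 56.2 → v = 7.50 m/s
t = (v − v₀)/a = (7.50 − 9.50)/-1 = 2.00 s

Phase 2 (accelerating): v₀ = 7.50 m/s, a = 0.8 m/s².
v² = v₀² + 2aΔx = 7.50² + 2·0.8·96 = 210 → v = 14.5 m/s
t = (v − v₀)/a = (14.5 − 7.50)/0.8 = 8.73 s
Total time = 2.00 + 8.73 = 10.7 s

10.73 s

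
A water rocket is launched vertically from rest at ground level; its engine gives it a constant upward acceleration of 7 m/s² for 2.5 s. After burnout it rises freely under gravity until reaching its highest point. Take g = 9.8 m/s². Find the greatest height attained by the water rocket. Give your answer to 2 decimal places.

37.50 m

Phase 1 (powered ascent): v₀ = 0 m/s, a = 7 m/s².
v = v₀ + at = 0 + (7)(2.5) = 17.5 m/s
Δx = v₀t + ½at² = 0·2.5 + 0.5·7·2.5² = 21.9 m

Phase 2 (coasting upward): v₀ = 17.5 m/s, a = -9.8 m/s².
v = v₀ + at → t = (0 − 17.5) / -9.8 = 1.79 s
v² = v₀² + 2aΔx → Δx = (0² − 17.5²)/(2·-9.8) = 15.6 m
Maximum height = 21.9 + 15.6 = 37.5 m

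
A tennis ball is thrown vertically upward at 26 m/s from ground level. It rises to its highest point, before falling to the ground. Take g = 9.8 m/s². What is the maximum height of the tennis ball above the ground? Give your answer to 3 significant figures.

Phase 1 (rising): v₀ = 26.0 m/s, a = -9.8 m/s².
v = v₀ + at → t = (0 − 26.0) / -9.8 = 2.65 s
v² = v₀² + 2aΔx → Δx = (0² − 26.0²)/(2·-9.8) = 34.5 m
Maximum height = 34.5 m

34.5 m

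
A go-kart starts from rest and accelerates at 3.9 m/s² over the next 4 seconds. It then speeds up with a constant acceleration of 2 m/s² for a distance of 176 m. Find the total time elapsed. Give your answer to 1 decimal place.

Phase 1 (accelerating): v₀ = 0 m/s, a = 3.9 m/s².
v = v₀ + at = 0 + (3.9)(4) = 15.6 m/s
Δx = v₀t + ½at² = 0·4 + 0.5·3.9·4² = 31.2 m

Phase 2 (accelerating): v₀ = 15.6 m/s, a = 2 m/s².
v² = v₀² + 2aΔx = 15.6² + 2·2·176 = 947 → v = 30.8 m/s
t = (v − v₀)/a = (30.8 − 15.6)/2 = 7.59 s
Total time = 4.00 + 7.59 = 11.6 s

11.6 s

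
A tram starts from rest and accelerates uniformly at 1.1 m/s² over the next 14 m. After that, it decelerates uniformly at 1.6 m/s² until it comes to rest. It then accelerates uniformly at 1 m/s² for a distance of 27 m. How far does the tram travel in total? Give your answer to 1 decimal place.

50.6 m

Phase 1 (accelerating): v₀ = 0 m/s, a = 1.1 m/s².
v² = v₀² + 2aΔx = 0² + 2·1.1·14 = 30.8 → v = 5.55 m/s
t = (v − v₀)/a = (5.55 − 0)/1.1 = 5.05 s

Phase 2 (decelerating): v₀ = 5.55 m/s, a = -1.6 m/s².
v = v₀ + at → t = (0 − 5.55) / -1.6 = 3.47 s
v² = v₀² + 2aΔx → Δx = (0² − 5.55²)/(2·-1.6) = 9.62 m

Phase 3 (accelerating): v₀ = 0 m/s, a = 1 m/s².
v² = v₀² + 2aΔx = 0² + 2·1·27 = 54.0 → v = 7.35 m/s
t = (v − v₀)/a = (7.35 − 0)/1 = 7.35 s
Total distance = 14.0 + 9.62 + 27.0 = 50.6 m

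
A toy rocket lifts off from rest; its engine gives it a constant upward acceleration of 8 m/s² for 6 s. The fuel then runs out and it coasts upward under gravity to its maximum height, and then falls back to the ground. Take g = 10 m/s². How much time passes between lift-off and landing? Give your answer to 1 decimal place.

18.0 s

Phase 1 (powered ascent): v₀ = 0 m/s, a = 8 m/s².
v = v₀ + at = 0 + (8)(6) = 48.0 m/s
Δx = v₀t + ½at² = 0·6 + 0.5·8·6² = 144 m

Phase 2 (coasting upward): v₀ = 48.0 m/s, a = -10 m/s².
v = v₀ + at → t = (0 − 48.0) / -10 = 4.80 s
v² = v₀² + 2aΔx → Δx = (0² − 48.0²)/(2·-10) = 115 m

Phase 3 (free fall): v₀ = 0 m/s, a = -10 m/s².
Falls 259 m from rest: t = √(2·259/10) = 7.20 s; v = g·t = 72.0 m/s.
Total time = 6.00 + 4.80 + 7.20 = 18.0 s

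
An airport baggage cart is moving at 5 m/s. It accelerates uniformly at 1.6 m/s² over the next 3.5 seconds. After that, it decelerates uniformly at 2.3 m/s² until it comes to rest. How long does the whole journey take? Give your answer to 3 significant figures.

8.11 s

Phase 1 (accelerating): v₀ = 5.00 m/s, a = 1.6 m/s².
v = v₀ + at = 5.00 + (1.6)(3.5) = 10.6 m/s
Δx = v₀t + ½at² = 5.00·3.5 + 0.5·1.6·3.5² = 27.3 m

Phase 2 (decelerating): v₀ = 10.6 m/s, a = -2.3 m/s².
v = v₀ + at → t = (0 − 10.6) / -2.3 = 4.61 s
v² = v₀² + 2aΔx → Δx = (0² − 10.6²)/(2·-2.3) = 24.4 m
Total time = 3.50 + 4.61 = 8.11 s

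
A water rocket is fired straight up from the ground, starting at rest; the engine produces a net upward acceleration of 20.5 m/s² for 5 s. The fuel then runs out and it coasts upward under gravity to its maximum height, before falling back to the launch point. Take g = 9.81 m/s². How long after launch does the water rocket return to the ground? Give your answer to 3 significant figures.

28.2 s

Phase 1 (powered ascent): v₀ = 0 m/s, a = 20.5 m/s².
v = v₀ + at = 0 + (20.5)(5) = 102 m/s
Δx = v₀t + ½at² = 0·5 + 0.5·20.5·5² = 256 m

Phase 2 (coasting upward): v₀ = 102 m/s, a = -9.81 m/s².
v = v₀ + at → t = (0 − 102) / -9.81 = 10.4 s
v² = v₀² + 2aΔx → Δx = (0² − 102²)/(2·-9.81) = 535 m

Phase 3 (free fall): v₀ = 0 m/s, a = -9.81 m/s².
Falls 792 m from rest: t = √(2·792/9.81) = 12.7 s; v = g·t = 125 m/s.
Total time = 5.00 + 10.4 + 12.7 = 28.2 s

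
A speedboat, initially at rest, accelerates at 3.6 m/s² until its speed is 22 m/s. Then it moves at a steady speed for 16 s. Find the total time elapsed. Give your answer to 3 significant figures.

22.1 s

Phase 1 (accelerating): v₀ = 0 m/s, a = 3.6 m/s².
v = v₀ + at → t = (22 − 0) / 3.6 = 6.11 s
v² = v₀² + 2aΔx → Δx = (22² − 0²)/(2·3.6) = 67.2 m

Phase 2 (constant speed): v₀ = 22.0 m/s, a = 0 m/s².
v = v₀ + at = 22.0 + (0)(16) = 22.0 m/s
Δx = v₀t + ½at² = 22.0·16 + 0.5·0·16² = 352 m
Total time = 6.11 + 16.0 = 22.1 s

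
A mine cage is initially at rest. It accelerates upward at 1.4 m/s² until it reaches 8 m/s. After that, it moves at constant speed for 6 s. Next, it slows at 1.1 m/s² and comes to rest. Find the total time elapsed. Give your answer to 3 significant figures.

19.0 s

Phase 1 (accelerating): v₀ = 0 m/s, a = 1.4 m/s².
v = v₀ + at → t = (8 − 0) / 1.4 = 5.71 s
v² = v₀² + 2aΔx → Δx = (8² − 0²)/(2·1.4) = 22.9 m

Phase 2 (constant speed): v₀ = 8.00 m/s, a = 0 m/s².
v = v₀ + at = 8.00 + (0)(6) = 8.00 m/s
Δx = v₀t + ½at² = 8.00·6 + 0.5·0·6² = 48.0 m

Phase 3 (decelerating): v₀ = 8.00 m/s, a = -1.1 m/s².
v = v₀ + at → t = (0 − 8.00) / -1.1 = 7.27 s
v² = v₀² + 2aΔx → Δx = (0² − 8.00²)/(2·-1.1) = 29.1 m
Total time = 5.71 + 6.00 + 7.27 = 19.0 s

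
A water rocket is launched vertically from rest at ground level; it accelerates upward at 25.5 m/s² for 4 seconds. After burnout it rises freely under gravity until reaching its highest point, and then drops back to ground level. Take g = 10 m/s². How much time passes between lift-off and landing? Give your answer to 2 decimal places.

26.23 s

Phase 1 (powered ascent): v₀ = 0 m/s, a = 25.5 m/s².
v = v₀ + at = 0 + (25.5)(4) = 102 m/s
Δx = v₀t + ½at² = 0·4 + 0.5·25.5·4² = 204 m

Phase 2 (coasting upward): v₀ = 102 m/s, a = -10 m/s².
v = v₀ + at → t = (0 − 102) / -10 = 10.2 s
v² = v₀² + 2aΔx → Δx = (0² − 102²)/(2·-10) = 520 m

Phase 3 (free fall): v₀ = 0 m/s, a = -10 m/s².
Falls 724 m from rest: t = √(2·724/10) = 12.0 s; v = g·t = 120 m/s.
Total time = 4.00 + 10.2 + 12.0 = 26.2 s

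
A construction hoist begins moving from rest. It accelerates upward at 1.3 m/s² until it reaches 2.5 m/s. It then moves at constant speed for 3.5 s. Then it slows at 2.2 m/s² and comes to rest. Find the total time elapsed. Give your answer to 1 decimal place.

6.6 s

Phase 1 (accelerating): v₀ = 0 m/s, a = 1.3 m/s².
v = v₀ + at → t = (2.5 − 0) / 1.3 = 1.92 s
v² = v₀² + 2aΔx → Δx = (2.5² − 0²)/(2·1.3) = 2.40 m

Phase 2 (constant speed): v₀ = 2.50 m/s, a = 0 m/s².
v = v₀ + at = 2.50 + (0)(3.5) = 2.50 m/s
Δx = v₀t + ½at² = 2.50·3.5 + 0.5·0·3.5² = 8.75 m

Phase 3 (decelerating): v₀ = 2.50 m/s, a = -2.2 m/s².
v = v₀ + at → t = (0 − 2.50) / -2.2 = 1.14 s
v² = v₀² + 2aΔx → Δx = (0² − 2.50²)/(2·-2.2) = 1.42 m
Total time = 1.92 + 3.50 + 1.14 = 6.56 s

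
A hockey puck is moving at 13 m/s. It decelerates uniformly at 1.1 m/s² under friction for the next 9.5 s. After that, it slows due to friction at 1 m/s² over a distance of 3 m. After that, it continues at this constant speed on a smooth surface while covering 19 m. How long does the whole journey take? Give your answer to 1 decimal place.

38.1 s

Phase 1 (decelerating): v₀ = 13.0 m/s, a = -1.1 m/s².
v = v₀ + at = 13.0 + (-1.1)(9.5) = 2.55 m/s
Δx = v₀t + ½at² = 13.0·9.5 + 0.5·-1.1·9.5² = 73.9 m

Phase 2 (decelerating): v₀ = 2.55 m/s, a = -1 m/s².
v² = v₀² + 2aΔx = 2.55² + 2·-1·3 = 0.502 → v = 0.709 m/s
t = (v − v₀)/a = (0.709 − 2.55)/-1 = 1.84 s

Phase 3 (constant speed): v₀ = 0.709 m/s, a = 0 m/s².
Constant speed: t = d/v = 19/0.709 = 26.8 s
Total time = 9.50 + 1.84 + 26.8 = 38.1 s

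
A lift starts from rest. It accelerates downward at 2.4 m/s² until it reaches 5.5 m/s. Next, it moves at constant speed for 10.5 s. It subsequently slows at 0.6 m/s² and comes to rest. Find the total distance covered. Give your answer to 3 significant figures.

89.3 m

Phase 1 (accelerating): v₀ = 0 m/s, a = 2.4 m/s².
v = v₀ + at → t = (5.5 − 0) / 2.4 = 2.29 s
v² = v₀² + 2aΔx → Δx = (5.5² − 0²)/(2·2.4) = 6.30 m

Phase 2 (constant speed): v₀ = 5.50 m/s, a = 0 m/s².
v = v₀ + at = 5.50 + (0)(10.5) = 5.50 m/s
Δx = v₀t + ½at² = 5.50·10.5 + 0.5·0·10.5² = 57.8 m

Phase 3 (decelerating): v₀ = 5.50 m/s, a = -0.6 m/s².
v = v₀ + at → t = (0 − 5.50) / -0.6 = 9.17 s
v² = v₀² + 2aΔx → Δx = (0² − 5.50²)/(2·-0.6) = 25.2 m
Total distance = 6.30 + 57.8 + 25.2 = 89.3 m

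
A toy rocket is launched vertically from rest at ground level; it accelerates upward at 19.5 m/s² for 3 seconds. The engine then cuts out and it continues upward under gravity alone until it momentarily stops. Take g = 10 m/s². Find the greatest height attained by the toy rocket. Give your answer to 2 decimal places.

258.86 m

Phase 1 (powered ascent): v₀ = 0 m/s, a = 19.5 m/s².
v = v₀ + at = 0 + (19.5)(3) = 58.5 m/s
Δx = v₀t + ½at² = 0·3 + 0.5·19.5·3² = 87.8 m

Phase 2 (coasting upward): v₀ = 58.5 m/s, a = -10 m/s².
v = v₀ + at → t = (0 − 58.5) / -10 = 5.85 s
v² = v₀² + 2aΔx → Δx = (0² − 58.5²)/(2·-10) = 171 m
Maximum height = 87.8 + 171 = 259 m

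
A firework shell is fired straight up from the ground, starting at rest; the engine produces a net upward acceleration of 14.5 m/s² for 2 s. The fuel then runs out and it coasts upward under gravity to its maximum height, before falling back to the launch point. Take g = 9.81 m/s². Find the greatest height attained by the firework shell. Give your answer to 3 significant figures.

Phase 1 (powered ascent): v₀ = 0 m/s, a = 14.5 m/s².
v = v₀ + at = 0 + (14.5)(2) = 29.0 m/s
Δx = v₀t + ½at² = 0·2 + 0.5·14.5·2² = 29.0 m

Phase 2 (coasting upward): v₀ = 29.0 m/s, a = -9.81 m/s².
v = v₀ + at → t = (0 − 29.0) / -9.81 = 2.96 s
v² = v₀² + 2aΔx → Δx = (0² − 29.0²)/(2·-9.81) = 42.9 m
Maximum height = 29.0 + 42.9 = 71.9 m

71.9 m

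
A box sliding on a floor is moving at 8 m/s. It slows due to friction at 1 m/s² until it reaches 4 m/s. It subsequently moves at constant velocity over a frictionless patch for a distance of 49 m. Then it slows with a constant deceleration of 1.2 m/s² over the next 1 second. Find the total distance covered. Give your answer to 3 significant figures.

Phase 1 (decelerating): v₀ = 8.00 m/s, a = -1 m/s².
v = v₀ + at → t = (4 − 8.00) / -1 = 4.00 s
v² = v₀² + 2aΔx → Δx = (4² − 8.00²)/(2·-1) = 24.0 m

Phase 2 (constant speed): v₀ = 4.00 m/s, a = 0 m/s².
Constant speed: t = d/v = 49/4.00 = 12.2 s

Phase 3 (decelerating): v₀ = 4.00 m/s, a = -1.2 m/s².
v = v₀ + at = 4.00 + (-1.2)(1) = 2.80 m/s
Δx = v₀t + ½at² = 4.00·1 + 0.5·-1.2·1² = 3.40 m
Total distance = 24.0 + 49.0 + 3.40 = 76.4 m

76.4 m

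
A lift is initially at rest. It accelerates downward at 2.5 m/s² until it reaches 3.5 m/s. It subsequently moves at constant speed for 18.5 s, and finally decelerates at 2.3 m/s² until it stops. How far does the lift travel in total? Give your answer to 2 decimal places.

69.86 m

Phase 1 (accelerating): v₀ = 0 m/s, a = 2.5 m/s².
v = v₀ + at → t = (3.5 − 0) / 2.5 = 1.40 s
v² = v₀² + 2aΔx → Δx = (3.5² − 0²)/(2·2.5) = 2.45 m

Phase 2 (constant speed): v₀ = 3.50 m/s, a = 0 m/s².
v = v₀ + at = 3.50 + (0)(18.5) = 3.50 m/s
Δx = v₀t + ½at² = 3.50·18.5 + 0.5·0·18.5² = 64.8 m

Phase 3 (decelerating): v₀ = 3.50 m/s, a = -2.3 m/s².
v = v₀ + at → t = (0 − 3.50) / -2.3 = 1.52 s
v² = v₀² + 2aΔx → Δx = (0² − 3.50²)/(2·-2.3) = 2.66 m
Total distance = 2.45 + 64.8 + 2.66 = 69.9 m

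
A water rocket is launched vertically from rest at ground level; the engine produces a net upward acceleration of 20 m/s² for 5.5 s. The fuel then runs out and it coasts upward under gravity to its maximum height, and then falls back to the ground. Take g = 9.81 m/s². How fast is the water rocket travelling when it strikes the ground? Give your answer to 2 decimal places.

134.29 m/s

Phase 1 (powered ascent): v₀ = 0 m/s, a = 20 m/s².
v = v₀ + at = 0 + (20)(5.5) = 110 m/s
Δx = v₀t + ½at² = 0·5.5 + 0.5·20·5.5² = 302 m

Phase 2 (coasting upward): v₀ = 110 m/s, a = -9.81 m/s².
v = v₀ + at → t = (0 − 110) / -9.81 = 11.2 s
v² = v₀² + 2aΔx → Δx = (0² − 110²)/(2·-9.81) = 617 m

Phase 3 (free fall): v₀ = 0 m/s, a = -9.81 m/s².
Falls 919 m from rest: t = √(2·919/9.81) = 13.7 s; v = g·t = 134 m/s.
Impact speed = 134 m/s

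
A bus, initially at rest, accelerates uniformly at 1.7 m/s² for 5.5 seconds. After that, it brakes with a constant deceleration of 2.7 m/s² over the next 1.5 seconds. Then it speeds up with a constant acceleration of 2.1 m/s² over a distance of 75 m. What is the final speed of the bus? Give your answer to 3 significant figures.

Phase 1 (accelerating): v₀ = 0 m/s, a = 1.7 m/s².
v = v₀ + at = 0 + (1.7)(5.5) = 9.35 m/s
Δx = v₀t + ½at² = 0·5.5 + 0.5·1.7·5.5² = 25.7 m

Phase 2 (decelerating): v₀ = 9.35 m/s, a = -2.7 m/s².
v = v₀ + at = 9.35 + (-2.7)(1.5) = 5.30 m/s
Δx = v₀t + ½at² = 9.35·1.5 + 0.5·-2.7·1.5² = 11.0 m

Phase 3 (accelerating): v₀ = 5.30 m/s, a = 2.1 m/s².
v² = v₀² + 2aΔx = 5.30² + 2·2.1·75 = 343 → v = 18.5 m/s
t = (v − v₀)/a = (18.5 − 5.30)/2.1 = 6.30 s
Final speed = 18.5 m/s

18.5 m/s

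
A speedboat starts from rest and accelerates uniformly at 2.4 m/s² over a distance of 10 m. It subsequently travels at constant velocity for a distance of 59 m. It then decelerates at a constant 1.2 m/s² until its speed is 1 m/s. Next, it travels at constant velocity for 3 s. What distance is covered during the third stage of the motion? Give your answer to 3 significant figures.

19.6 m

Phase 1 (accelerating): v₀ = 0 m/s, a = 2.4 m/s².
v² = v₀² + 2aΔx = 0² + 2·2.4·10 = 48.0 → v = 6.93 m/s
t = (v − v₀)/a = (6.93 − 0)/2.4 = 2.89 s

Phase 2 (constant speed): v₀ = 6.93 m/s, a = 0 m/s².
Constant speed: t = d/v = 59/6.93 = 8.52 s

Phase 3 (decelerating): v₀ = 6.93 m/s, a = -1.2 m/s².
v = v₀ + at → t = (1 − 6.93) / -1.2 = 4.94 s
v² = v₀² + 2aΔx → Δx = (1² − 6.93²)/(2·-1.2) = 19.6 m
Distance in phase 3 = 19.6 m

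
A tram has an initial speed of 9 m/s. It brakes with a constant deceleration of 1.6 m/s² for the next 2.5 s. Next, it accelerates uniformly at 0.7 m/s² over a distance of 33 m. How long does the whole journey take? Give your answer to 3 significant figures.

7.41 s

Phase 1 (decelerating): v₀ = 9.00 m/s, a = -1.6 m/s².
v = v₀ + at = 9.00 + (-1.6)(2.5) = 5.00 m/s
Δx = v₀t + ½at² = 9.00·2.5 + 0.5·-1.6·2.5² = 17.5 m

Phase 2 (accelerating): v₀ = 5.00 m/s, a = 0.7 m/s².
v² = v₀² + 2aΔx = 5.00² + 2·0.7·33 = 71.2 → v = 8.44 m/s
t = (v − v₀)/a = (8.44 − 5.00)/0.7 = 4.91 s
Total time = 2.50 + 4.91 = 7.41 s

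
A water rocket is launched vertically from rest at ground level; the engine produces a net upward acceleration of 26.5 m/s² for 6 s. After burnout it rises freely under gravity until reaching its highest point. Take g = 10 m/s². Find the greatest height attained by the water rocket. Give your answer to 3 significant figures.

1740 m

Phase 1 (powered ascent): v₀ = 0 m/s, a = 26.5 m/s².
v = v₀ + at = 0 + (26.5)(6) = 159 m/s
Δx = v₀t + ½at² = 0·6 + 0.5·26.5·6² = 477 m

Phase 2 (coasting upward): v₀ = 159 m/s, a = -10 m/s².
v = v₀ + at → t = (0 − 159) / -10 = 15.9 s
v² = v₀² + 2aΔx → Δx = (0² − 159²)/(2·-10) = 1260 m
Maximum height = 477 + 1260 = 1740 m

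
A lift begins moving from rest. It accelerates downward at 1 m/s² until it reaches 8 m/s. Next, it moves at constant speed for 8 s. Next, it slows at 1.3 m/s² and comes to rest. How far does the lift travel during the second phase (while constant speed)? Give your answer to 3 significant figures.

64.0 m

Phase 1 (accelerating): v₀ = 0 m/s, a = 1 m/s².
v = v₀ + at → t = (8 − 0) / 1 = 8.00 s
v² = v₀² + 2aΔx → Δx = (8² − 0²)/(2·1) = 32.0 m

Phase 2 (constant speed): v₀ = 8.00 m/s, a = 0 m/s².
v = v₀ + at = 8.00 + (0)(8) = 8.00 m/s
Δx = v₀t + ½at² = 8.00·8 + 0.5·0·8² = 64.0 m
Distance in phase 2 = 64.0 m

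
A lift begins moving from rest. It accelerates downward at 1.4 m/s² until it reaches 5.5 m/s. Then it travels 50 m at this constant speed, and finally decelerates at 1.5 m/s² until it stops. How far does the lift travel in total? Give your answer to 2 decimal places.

Phase 1 (accelerating): v₀ = 0 m/s, a = 1.4 m/s².
v = v₀ + at → t = (5.5 − 0) / 1.4 = 3.93 s
v² = v₀² + 2aΔx → Δx = (5.5² − 0²)/(2·1.4) = 10.8 m

Phase 2 (constant speed): v₀ = 5.50 m/s, a = 0 m/s².
Constant speed: t = d/v = 50/5.50 = 9.09 s

Phase 3 (decelerating): v₀ = 5.50 m/s, a = -1.5 m/s².
v = v₀ + at → t = (0 − 5.50) / -1.5 = 3.67 s
v² = v₀² + 2aΔx → Δx = (0² − 5.50²)/(2·-1.5) = 10.1 m
Total distance = 10.8 + 50.0 + 10.1 = 70.9 m

70.89 m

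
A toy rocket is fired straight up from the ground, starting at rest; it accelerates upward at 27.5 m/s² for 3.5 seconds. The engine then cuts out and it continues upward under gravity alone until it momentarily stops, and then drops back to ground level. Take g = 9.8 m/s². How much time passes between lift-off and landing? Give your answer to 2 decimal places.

24.76 s

Phase 1 (powered ascent): v₀ = 0 m/s, a = 27.5 m/s².
v = v₀ + at = 0 + (27.5)(3.5) = 96.2 m/s
Δx = v₀t + ½at² = 0·3.5 + 0.5·27.5·3.5² = 168 m

Phase 2 (coasting upward): v₀ = 96.2 m/s, a = -9.8 m/s².
v = v₀ + at → t = (0 − 96.2) / -9.8 = 9.82 s
v² = v₀² + 2aΔx → Δx = (0² − 96.2²)/(2·-9.8) = 473 m

Phase 3 (free fall): v₀ = 0 m/s, a = -9.8 m/s².
Falls 641 m from rest: t = √(2·641/9.8) = 11.4 s; v = g·t = 112 m/s.
Total time = 3.50 + 9.82 + 11.4 = 24.8 s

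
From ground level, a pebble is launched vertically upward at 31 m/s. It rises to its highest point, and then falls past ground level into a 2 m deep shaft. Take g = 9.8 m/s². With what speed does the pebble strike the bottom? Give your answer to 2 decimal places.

31.63 m/s

Phase 1 (rising): v₀ = 31.0 m/s, a = -9.8 m/s².
v = v₀ + at → t = (0 − 31.0) / -9.8 = 3.16 s
v² = v₀² + 2aΔx → Δx = (0² − 31.0²)/(2·-9.8) = 49.0 m

Phase 2 (falling): v₀ = 0 m/s, a = -9.8 m/s².
Falls 51.0 m from rest: t = √(2·51.0/9.8) = 3.23 s; v = g·t = 31.6 m/s.
Final speed = 31.6 m/s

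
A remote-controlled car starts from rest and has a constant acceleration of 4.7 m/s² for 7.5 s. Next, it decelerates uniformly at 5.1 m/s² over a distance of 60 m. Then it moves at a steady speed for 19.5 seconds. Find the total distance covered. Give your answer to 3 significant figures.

Phase 1 (accelerating): v₀ = 0 m/s, a = 4.7 m/s².
v = v₀ + at = 0 + (4.7)(7.5) = 35.2 m/s
Δx = v₀t + ½at² = 0·7.5 + 0.5·4.7·7.5² = 132 m

Phase 2 (decelerating): v₀ = 35.2 m/s, a = -5.1 m/s².
v² = v₀² + 2aΔx = 35.2² + 2·-5.1·60 = 631 → v = 25.1 m/s
t = (v − v₀)/a = (25.1 − 35.2)/-5.1 = 1.99 s

Phase 3 (constant speed): v₀ = 25.1 m/s, a = 0 m/s².
v = v₀ + at = 25.1 + (0)(19.5) = 25.1 m/s
Δx = v₀t + ½at² = 25.1·19.5 + 0.5·0·19.5² = 490 m
Total distance = 132 + 60.0 + 490 = 682 m

682 m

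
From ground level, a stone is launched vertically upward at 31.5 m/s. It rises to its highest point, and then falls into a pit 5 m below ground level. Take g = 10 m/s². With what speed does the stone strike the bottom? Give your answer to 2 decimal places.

33.05 m/s

Phase 1 (rising): v₀ = 31.5 m/s, a = -10 m/s².
v = v₀ + at → t = (0 − 31.5) / -10 = 3.15 s
v² = v₀² + 2aΔx → Δx = (0² − 31.5²)/(2·-10) = 49.6 m

Phase 2 (falling): v₀ = 0 m/s, a = -10 m/s².
Falls 54.6 m from rest: t = √(2·54.6/10) = 3.30 s; v = g·t = 33.0 m/s.
Final speed = 33.0 m/s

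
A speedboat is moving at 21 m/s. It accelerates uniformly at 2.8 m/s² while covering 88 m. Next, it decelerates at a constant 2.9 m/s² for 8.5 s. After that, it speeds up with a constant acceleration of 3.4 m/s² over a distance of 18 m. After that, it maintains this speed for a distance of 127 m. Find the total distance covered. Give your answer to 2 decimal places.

387.98 m

Phase 1 (accelerating): v₀ = 21.0 m/s, a = 2.8 m/s².
v² = v₀² + 2aΔx = 21.0² + 2·2.8·88 = 934 → v = 30.6 m/s
t = (v − v₀)/a = (30.6 − 21.0)/2.8 = 3.41 s

Phase 2 (decelerating): v₀ = 30.6 m/s, a = -2.9 m/s².
v = v₀ + at = 30.6 + (-2.9)(8.5) = 5.91 m/s
Δx = v₀t + ½at² = 30.6·8.5 + 0.5·-2.9·8.5² = 155 m

Phase 3 (accelerating): v₀ = 5.91 m/s, a = 3.4 m/s².
v² = v₀² + 2aΔx = 5.91² + 2·3.4·18 = 157 → v = 12.5 m/s
t = (v − v₀)/a = (12.5 − 5.91)/3.4 = 1.95 s

Phase 4 (constant speed): v₀ = 12.5 m/s, a = 0 m/s².
Constant speed: t = d/v = 127/12.5 = 10.1 s
Total distance = 88.0 + 155 + 18.0 + 127 = 388 m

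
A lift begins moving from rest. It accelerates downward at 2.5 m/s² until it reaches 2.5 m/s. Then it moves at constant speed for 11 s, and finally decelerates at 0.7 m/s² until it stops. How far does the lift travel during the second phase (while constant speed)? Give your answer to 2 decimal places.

27.50 m

Phase 1 (accelerating): v₀ = 0 m/s, a = 2.5 m/s².
v = v₀ + at → t = (2.5 − 0) / 2.5 = 1.00 s
v² = v₀² + 2aΔx → Δx = (2.5² − 0²)/(2·2.5) = 1.25 m

Phase 2 (constant speed): v₀ = 2.50 m/s, a = 0 m/s².
v = v₀ + at = 2.50 + (0)(11) = 2.50 m/s
Δx = v₀t + ½at² = 2.50·11 + 0.5·0·11² = 27.5 m
Distance in phase 2 = 27.5 m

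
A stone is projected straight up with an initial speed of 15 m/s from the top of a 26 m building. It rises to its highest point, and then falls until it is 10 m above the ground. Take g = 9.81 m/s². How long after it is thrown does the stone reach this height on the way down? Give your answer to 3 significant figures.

Phase 1 (rising): v₀ = 15.0 m/s, a = -9.81 m/s².
v = v₀ + at → t = (0 − 15.0) / -9.81 = 1.53 s
v² = v₀² + 2aΔx → Δx = (0² − 15.0²)/(2·-9.81) = 11.5 m

Phase 2 (falling): v₀ = 0 m/s, a = -9.81 m/s².
Falls 27.5 m from rest: t = √(2·27.5/9.81) = 2.37 s; v = g·t = 23.2 m/s.
Total time = 1.53 + 2.37 = 3.90 s

3.90 s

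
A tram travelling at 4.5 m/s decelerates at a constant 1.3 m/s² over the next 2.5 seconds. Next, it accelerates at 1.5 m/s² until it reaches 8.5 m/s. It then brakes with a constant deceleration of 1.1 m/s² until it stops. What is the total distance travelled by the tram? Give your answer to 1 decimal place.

Phase 1 (decelerating): v₀ = 4.50 m/s, a = -1.3 m/s².
v = v₀ + at = 4.50 + (-1.3)(2.5) = 1.25 m/s
Δx = v₀t + ½at² = 4.50·2.5 + 0.5·-1.3·2.5² = 7.19 m

Phase 2 (accelerating): v₀ = 1.25 m/s, a = 1.5 m/s².
v = v₀ + at → t = (8.5 − 1.25) / 1.5 = 4.83 s
v² = v₀² + 2aΔx → Δx = (8.5² − 1.25²)/(2·1.5) = 23.6 m

Phase 3 (decelerating): v₀ = 8.50 m/s, a = -1.1 m/s².
v = v₀ + at → t = (0 − 8.50) / -1.1 = 7.73 s
v² = v₀² + 2aΔx → Δx = (0² − 8.50²)/(2·-1.1) = 32.8 m
Total distance = 7.19 + 23.6 + 32.8 = 63.6 m

63.6 m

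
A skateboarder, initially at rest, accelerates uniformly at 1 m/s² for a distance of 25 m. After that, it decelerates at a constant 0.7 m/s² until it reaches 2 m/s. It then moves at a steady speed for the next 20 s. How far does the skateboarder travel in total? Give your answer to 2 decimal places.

Phase 1 (accelerating): v₀ = 0 m/s, a = 1 m/s².
v² = v₀² + 2aΔx = 0² + 2·1·25 = 50.0 → v = 7.07 m/s
t = (v − v₀)/a = (7.07 − 0)/1 = 7.07 s

Phase 2 (decelerating): v₀ = 7.07 m/s, a = -0.7 m/s².
v = v₀ + at → t = (2 − 7.07) / -0.7 = 7.24 s
v² = v₀² + 2aΔx → Δx = (2² − 7.07²)/(2·-0.7) = 32.9 m

Phase 3 (constant speed): v₀ = 2.00 m/s, a = 0 m/s².
v = v₀ + at = 2.00 + (0)(20) = 2.00 m/s
Δx = v₀t + ½at² = 2.00·20 + 0.5·0·20² = 40.0 m
Total distance = 25.0 + 32.9 + 40.0 = 97.9 m

97.86 m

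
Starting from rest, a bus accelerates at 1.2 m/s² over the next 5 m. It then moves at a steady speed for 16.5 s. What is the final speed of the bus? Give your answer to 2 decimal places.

3.46 m/s

Phase 1 (accelerating): v₀ = 0 m/s, a = 1.2 m/s².
v² = v₀² + 2aΔx = 0² + 2·1.2·5 = 12.0 → v = 3.46 m/s
t = (v − v₀)/a = (3.46 − 0)/1.2 = 2.89 s

Phase 2 (constant speed): v₀ = 3.46 m/s, a = 0 m/s².
v = v₀ + at = 3.46 + (0)(16.5) = 3.46 m/s
Δx = v₀t + ½at² = 3.46·16.5 + 0.5·0·16.5² = 57.2 m
Final speed = 3.46 m/s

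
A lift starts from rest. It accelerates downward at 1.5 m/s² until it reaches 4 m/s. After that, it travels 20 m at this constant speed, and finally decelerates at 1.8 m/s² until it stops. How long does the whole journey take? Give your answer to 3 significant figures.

Phase 1 (accelerating): v₀ = 0 m/s, a = 1.5 m/s².
v = v₀ + at → t = (4 − 0) / 1.5 = 2.67 s
v² = v₀² + 2aΔx → Δx = (4² − 0²)/(2·1.5) = 5.33 m

Phase 2 (constant speed): v₀ = 4.00 m/s, a = 0 m/s².
Constant speed: t = d/v = 20/4.00 = 5.00 s

Phase 3 (decelerating): v₀ = 4.00 m/s, a = -1.8 m/s².
v = v₀ + at → t = (0 − 4.00) / -1.8 = 2.22 s
v² = v₀² + 2aΔx → Δx = (0² − 4.00²)/(2·-1.8) = 4.44 m
Total time = 2.67 + 5.00 + 2.22 = 9.89 s

9.89 s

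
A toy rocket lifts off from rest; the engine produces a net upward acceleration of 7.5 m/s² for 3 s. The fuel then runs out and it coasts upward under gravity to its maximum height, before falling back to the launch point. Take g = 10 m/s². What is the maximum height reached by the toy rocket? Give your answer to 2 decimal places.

Phase 1 (powered ascent): v₀ = 0 m/s, a = 7.5 m/s².
v = v₀ + at = 0 + (7.5)(3) = 22.5 m/s
Δx = v₀t + ½at² = 0·3 + 0.5·7.5·3² = 33.8 m

Phase 2 (coasting upward): v₀ = 22.5 m/s, a = -10 m/s².
v = v₀ + at → t = (0 − 22.5) / -10 = 2.25 s
v² = v₀² + 2aΔx → Δx = (0² − 22.5²)/(2·-10) = 25.3 m
Maximum height = 33.8 + 25.3 = 59.1 m

59.06 m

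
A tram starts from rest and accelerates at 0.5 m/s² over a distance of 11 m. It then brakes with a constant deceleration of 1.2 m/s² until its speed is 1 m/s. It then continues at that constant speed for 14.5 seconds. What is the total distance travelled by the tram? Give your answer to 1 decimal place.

Phase 1 (accelerating): v₀ = 0 m/s, a = 0.5 m/s².
v² = v₀² + 2aΔx = 0² + 2·0.5·11 = 11.0 → v = 3.32 m/s
t = (v − v₀)/a = (3.32 − 0)/0.5 = 6.63 s

Phase 2 (decelerating): v₀ = 3.32 m/s, a = -1.2 m/s².
v = v₀ + at → t = (1 − 3.32) / -1.2 = 1.93 s
v² = v₀² + 2aΔx → Δx = (1² − 3.32²)/(2·-1.2) = 4.17 m

Phase 3 (constant speed): v₀ = 1.00 m/s, a = 0 m/s².
v = v₀ + at = 1.00 + (0)(14.5) = 1.00 m/s
Δx = v₀t + ½at² = 1.00·14.5 + 0.5·0·14.5² = 14.5 m
Total distance = 11.0 + 4.17 + 14.5 = 29.7 m

29.7 m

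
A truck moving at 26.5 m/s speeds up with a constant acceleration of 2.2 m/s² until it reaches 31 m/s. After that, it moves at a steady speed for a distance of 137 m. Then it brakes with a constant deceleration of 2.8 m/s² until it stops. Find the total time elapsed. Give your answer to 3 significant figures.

Phase 1 (accelerating): v₀ = 26.5 m/s, a = 2.2 m/s².
v = v₀ + at → t = (31 − 26.5) / 2.2 = 2.05 s
v² = v₀² + 2aΔx → Δx = (31² − 26.5²)/(2·2.2) = 58.8 m

Phase 2 (constant speed): v₀ = 31.0 m/s, a = 0 m/s².
Constant speed: t = d/v = 137/31.0 = 4.42 s

Phase 3 (decelerating): v₀ = 31.0 m/s, a = -2.8 m/s².
v = v₀ + at → t = (0 − 31.0) / -2.8 = 11.1 s
v² = v₀² + 2aΔx → Δx = (0² − 31.0²)/(2·-2.8) = 172 m
Total time = 2.05 + 4.42 + 11.1 = 17.5 s

17.5 s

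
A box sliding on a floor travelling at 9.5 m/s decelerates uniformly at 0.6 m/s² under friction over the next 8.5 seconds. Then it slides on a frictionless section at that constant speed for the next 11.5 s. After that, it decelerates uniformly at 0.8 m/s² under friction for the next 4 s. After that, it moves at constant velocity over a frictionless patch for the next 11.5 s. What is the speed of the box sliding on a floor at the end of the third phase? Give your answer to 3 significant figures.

Phase 1 (decelerating): v₀ = 9.50 m/s, a = -0.6 m/s².
v = v₀ + at = 9.50 + (-0.6)(8.5) = 4.40 m/s
Δx = v₀t + ½at² = 9.50·8.5 + 0.5·-0.6·8.5² = 59.1 m

Phase 2 (constant speed): v₀ = 4.40 m/s, a = 0 m/s².
v = v₀ + at = 4.40 + (0)(11.5) = 4.40 m/s
Δx = v₀t + ½at² = 4.40·11.5 + 0.5·0·11.5² = 50.6 m

Phase 3 (decelerating): v₀ = 4.40 m/s, a = -0.8 m/s².
v = v₀ + at = 4.40 + (-0.8)(4) = 1.20 m/s
Δx = v₀t + ½at² = 4.40·4 + 0.5·-0.8·4² = 11.2 m
Speed at end of phase 3 = 1.20 m/s

1.20 m/s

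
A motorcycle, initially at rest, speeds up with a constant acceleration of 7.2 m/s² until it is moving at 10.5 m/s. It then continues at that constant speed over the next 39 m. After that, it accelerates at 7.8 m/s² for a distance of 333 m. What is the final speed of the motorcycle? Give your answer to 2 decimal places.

Phase 1 (accelerating): v₀ = 0 m/s, a = 7.2 m/s².
v = v₀ + at → t = (10.5 − 0) / 7.2 = 1.46 s
v² = v₀² + 2aΔx → Δx = (10.5² − 0²)/(2·7.2) = 7.66 m

Phase 2 (constant speed): v₀ = 10.5 m/s, a = 0 m/s².
Constant speed: t = d/v = 39/10.5 = 3.71 s

Phase 3 (accelerating): v₀ = 10.5 m/s, a = 7.8 m/s².
v² = v₀² + 2aΔx = 10.5² + 2·7.8·333 = 5310 → v = 72.8 m/s
t = (v − v₀)/a = (72.8 − 10.5)/7.8 = 7.99 s
Final speed = 72.8 m/s

72.84 m/s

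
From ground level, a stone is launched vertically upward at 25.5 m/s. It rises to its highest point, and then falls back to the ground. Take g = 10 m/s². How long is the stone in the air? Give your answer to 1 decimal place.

5.1 s

Phase 1 (rising): v₀ = 25.5 m/s, a = -10 m/s².
v = v₀ + at → t = (0 − 25.5) / -10 = 2.55 s
v² = v₀² + 2aΔx → Δx = (0² − 25.5²)/(2·-10) = 32.5 m

Phase 2 (falling): v₀ = 0 m/s, a = -10 m/s².
Falls 32.5 m from rest: t = √(2·32.5/10) = 2.55 s; v = g·t = 25.5 m/s.
Total time = 2.55 + 2.55 = 5.10 s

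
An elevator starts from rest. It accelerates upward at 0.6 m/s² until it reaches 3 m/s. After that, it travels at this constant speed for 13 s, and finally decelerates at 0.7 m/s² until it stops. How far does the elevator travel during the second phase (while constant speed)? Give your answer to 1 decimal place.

Phase 1 (accelerating): v₀ = 0 m/s, a = 0.6 m/s².
v = v₀ + at → t = (3 − 0) / 0.6 = 5.00 s
v² = v₀² + 2aΔx → Δx = (3² − 0²)/(2·0.6) = 7.50 m

Phase 2 (constant speed): v₀ = 3.00 m/s, a = 0 m/s².
v = v₀ + at = 3.00 + (0)(13) = 3.00 m/s
Δx = v₀t + ½at² = 3.00·13 + 0.5·0·13² = 39.0 m
Distance in phase 2 = 39.0 m

39.0 m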